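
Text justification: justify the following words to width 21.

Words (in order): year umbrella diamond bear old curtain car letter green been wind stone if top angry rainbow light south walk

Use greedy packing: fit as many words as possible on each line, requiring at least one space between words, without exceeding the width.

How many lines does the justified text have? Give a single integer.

Answer: 6

Derivation:
Line 1: ['year', 'umbrella', 'diamond'] (min_width=21, slack=0)
Line 2: ['bear', 'old', 'curtain', 'car'] (min_width=20, slack=1)
Line 3: ['letter', 'green', 'been'] (min_width=17, slack=4)
Line 4: ['wind', 'stone', 'if', 'top'] (min_width=17, slack=4)
Line 5: ['angry', 'rainbow', 'light'] (min_width=19, slack=2)
Line 6: ['south', 'walk'] (min_width=10, slack=11)
Total lines: 6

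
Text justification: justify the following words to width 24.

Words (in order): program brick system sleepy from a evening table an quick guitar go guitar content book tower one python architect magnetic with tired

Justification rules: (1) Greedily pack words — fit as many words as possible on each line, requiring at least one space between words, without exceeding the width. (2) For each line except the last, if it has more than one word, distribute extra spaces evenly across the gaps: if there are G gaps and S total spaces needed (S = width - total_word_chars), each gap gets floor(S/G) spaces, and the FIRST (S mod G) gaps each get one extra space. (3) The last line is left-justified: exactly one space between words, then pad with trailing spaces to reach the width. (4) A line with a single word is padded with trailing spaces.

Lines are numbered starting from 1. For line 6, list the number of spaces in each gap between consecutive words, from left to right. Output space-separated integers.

Answer: 2 1

Derivation:
Line 1: ['program', 'brick', 'system'] (min_width=20, slack=4)
Line 2: ['sleepy', 'from', 'a', 'evening'] (min_width=21, slack=3)
Line 3: ['table', 'an', 'quick', 'guitar', 'go'] (min_width=24, slack=0)
Line 4: ['guitar', 'content', 'book'] (min_width=19, slack=5)
Line 5: ['tower', 'one', 'python'] (min_width=16, slack=8)
Line 6: ['architect', 'magnetic', 'with'] (min_width=23, slack=1)
Line 7: ['tired'] (min_width=5, slack=19)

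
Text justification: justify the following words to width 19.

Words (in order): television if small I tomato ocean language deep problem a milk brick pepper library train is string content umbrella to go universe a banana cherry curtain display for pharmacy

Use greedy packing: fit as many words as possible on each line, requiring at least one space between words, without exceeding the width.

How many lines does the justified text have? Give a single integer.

Line 1: ['television', 'if', 'small'] (min_width=19, slack=0)
Line 2: ['I', 'tomato', 'ocean'] (min_width=14, slack=5)
Line 3: ['language', 'deep'] (min_width=13, slack=6)
Line 4: ['problem', 'a', 'milk'] (min_width=14, slack=5)
Line 5: ['brick', 'pepper'] (min_width=12, slack=7)
Line 6: ['library', 'train', 'is'] (min_width=16, slack=3)
Line 7: ['string', 'content'] (min_width=14, slack=5)
Line 8: ['umbrella', 'to', 'go'] (min_width=14, slack=5)
Line 9: ['universe', 'a', 'banana'] (min_width=17, slack=2)
Line 10: ['cherry', 'curtain'] (min_width=14, slack=5)
Line 11: ['display', 'for'] (min_width=11, slack=8)
Line 12: ['pharmacy'] (min_width=8, slack=11)
Total lines: 12

Answer: 12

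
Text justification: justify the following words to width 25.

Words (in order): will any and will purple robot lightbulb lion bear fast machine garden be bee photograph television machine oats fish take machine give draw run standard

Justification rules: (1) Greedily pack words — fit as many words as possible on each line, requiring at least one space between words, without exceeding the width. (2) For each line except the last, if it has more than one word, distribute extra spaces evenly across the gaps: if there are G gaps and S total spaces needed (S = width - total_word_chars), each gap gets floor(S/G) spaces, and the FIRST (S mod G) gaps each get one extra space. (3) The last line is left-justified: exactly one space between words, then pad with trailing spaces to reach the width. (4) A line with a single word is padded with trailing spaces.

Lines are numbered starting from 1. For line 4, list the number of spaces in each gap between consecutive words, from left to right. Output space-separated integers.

Line 1: ['will', 'any', 'and', 'will', 'purple'] (min_width=24, slack=1)
Line 2: ['robot', 'lightbulb', 'lion', 'bear'] (min_width=25, slack=0)
Line 3: ['fast', 'machine', 'garden', 'be'] (min_width=22, slack=3)
Line 4: ['bee', 'photograph', 'television'] (min_width=25, slack=0)
Line 5: ['machine', 'oats', 'fish', 'take'] (min_width=22, slack=3)
Line 6: ['machine', 'give', 'draw', 'run'] (min_width=21, slack=4)
Line 7: ['standard'] (min_width=8, slack=17)

Answer: 1 1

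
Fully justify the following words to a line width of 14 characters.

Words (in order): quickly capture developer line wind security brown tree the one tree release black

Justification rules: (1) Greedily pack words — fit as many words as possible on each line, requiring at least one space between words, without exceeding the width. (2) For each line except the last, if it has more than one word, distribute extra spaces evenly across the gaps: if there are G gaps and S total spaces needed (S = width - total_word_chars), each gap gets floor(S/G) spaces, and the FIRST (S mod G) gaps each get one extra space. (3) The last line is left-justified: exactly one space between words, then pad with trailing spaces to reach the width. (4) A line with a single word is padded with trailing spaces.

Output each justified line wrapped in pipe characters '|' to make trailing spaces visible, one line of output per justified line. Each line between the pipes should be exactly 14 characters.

Answer: |quickly       |
|capture       |
|developer line|
|wind  security|
|brown tree the|
|one       tree|
|release black |

Derivation:
Line 1: ['quickly'] (min_width=7, slack=7)
Line 2: ['capture'] (min_width=7, slack=7)
Line 3: ['developer', 'line'] (min_width=14, slack=0)
Line 4: ['wind', 'security'] (min_width=13, slack=1)
Line 5: ['brown', 'tree', 'the'] (min_width=14, slack=0)
Line 6: ['one', 'tree'] (min_width=8, slack=6)
Line 7: ['release', 'black'] (min_width=13, slack=1)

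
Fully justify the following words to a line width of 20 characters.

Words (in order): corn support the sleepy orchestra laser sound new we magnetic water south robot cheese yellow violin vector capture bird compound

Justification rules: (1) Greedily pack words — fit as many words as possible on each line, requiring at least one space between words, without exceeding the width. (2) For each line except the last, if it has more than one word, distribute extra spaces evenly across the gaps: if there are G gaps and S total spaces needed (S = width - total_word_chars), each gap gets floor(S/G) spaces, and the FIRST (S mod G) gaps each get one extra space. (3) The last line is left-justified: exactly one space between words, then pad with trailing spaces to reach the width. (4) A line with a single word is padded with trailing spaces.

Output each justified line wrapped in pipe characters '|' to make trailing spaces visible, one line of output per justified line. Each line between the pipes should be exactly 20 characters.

Line 1: ['corn', 'support', 'the'] (min_width=16, slack=4)
Line 2: ['sleepy', 'orchestra'] (min_width=16, slack=4)
Line 3: ['laser', 'sound', 'new', 'we'] (min_width=18, slack=2)
Line 4: ['magnetic', 'water', 'south'] (min_width=20, slack=0)
Line 5: ['robot', 'cheese', 'yellow'] (min_width=19, slack=1)
Line 6: ['violin', 'vector'] (min_width=13, slack=7)
Line 7: ['capture', 'bird'] (min_width=12, slack=8)
Line 8: ['compound'] (min_width=8, slack=12)

Answer: |corn   support   the|
|sleepy     orchestra|
|laser  sound  new we|
|magnetic water south|
|robot  cheese yellow|
|violin        vector|
|capture         bird|
|compound            |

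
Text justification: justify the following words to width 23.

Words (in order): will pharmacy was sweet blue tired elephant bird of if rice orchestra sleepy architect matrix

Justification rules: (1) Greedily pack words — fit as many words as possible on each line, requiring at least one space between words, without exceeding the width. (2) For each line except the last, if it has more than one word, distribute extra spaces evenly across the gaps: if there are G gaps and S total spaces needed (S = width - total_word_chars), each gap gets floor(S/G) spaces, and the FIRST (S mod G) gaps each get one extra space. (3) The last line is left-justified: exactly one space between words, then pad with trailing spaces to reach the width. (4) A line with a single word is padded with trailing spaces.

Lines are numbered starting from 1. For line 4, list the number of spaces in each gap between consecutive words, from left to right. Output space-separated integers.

Answer: 8

Derivation:
Line 1: ['will', 'pharmacy', 'was', 'sweet'] (min_width=23, slack=0)
Line 2: ['blue', 'tired', 'elephant'] (min_width=19, slack=4)
Line 3: ['bird', 'of', 'if', 'rice'] (min_width=15, slack=8)
Line 4: ['orchestra', 'sleepy'] (min_width=16, slack=7)
Line 5: ['architect', 'matrix'] (min_width=16, slack=7)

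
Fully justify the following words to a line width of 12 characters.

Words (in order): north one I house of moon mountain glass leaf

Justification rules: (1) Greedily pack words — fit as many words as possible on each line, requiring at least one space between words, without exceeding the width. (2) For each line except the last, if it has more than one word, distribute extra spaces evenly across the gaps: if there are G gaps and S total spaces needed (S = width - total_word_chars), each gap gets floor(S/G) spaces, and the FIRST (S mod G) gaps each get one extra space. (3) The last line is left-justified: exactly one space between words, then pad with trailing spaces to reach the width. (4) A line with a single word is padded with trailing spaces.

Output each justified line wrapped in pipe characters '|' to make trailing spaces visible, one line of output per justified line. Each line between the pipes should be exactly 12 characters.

Line 1: ['north', 'one', 'I'] (min_width=11, slack=1)
Line 2: ['house', 'of'] (min_width=8, slack=4)
Line 3: ['moon'] (min_width=4, slack=8)
Line 4: ['mountain'] (min_width=8, slack=4)
Line 5: ['glass', 'leaf'] (min_width=10, slack=2)

Answer: |north  one I|
|house     of|
|moon        |
|mountain    |
|glass leaf  |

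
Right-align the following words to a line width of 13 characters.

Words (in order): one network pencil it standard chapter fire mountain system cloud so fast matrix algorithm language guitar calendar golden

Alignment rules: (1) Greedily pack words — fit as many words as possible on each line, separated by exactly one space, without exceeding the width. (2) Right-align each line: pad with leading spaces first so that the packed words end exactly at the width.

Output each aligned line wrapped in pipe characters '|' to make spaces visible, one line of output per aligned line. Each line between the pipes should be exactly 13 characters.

Line 1: ['one', 'network'] (min_width=11, slack=2)
Line 2: ['pencil', 'it'] (min_width=9, slack=4)
Line 3: ['standard'] (min_width=8, slack=5)
Line 4: ['chapter', 'fire'] (min_width=12, slack=1)
Line 5: ['mountain'] (min_width=8, slack=5)
Line 6: ['system', 'cloud'] (min_width=12, slack=1)
Line 7: ['so', 'fast'] (min_width=7, slack=6)
Line 8: ['matrix'] (min_width=6, slack=7)
Line 9: ['algorithm'] (min_width=9, slack=4)
Line 10: ['language'] (min_width=8, slack=5)
Line 11: ['guitar'] (min_width=6, slack=7)
Line 12: ['calendar'] (min_width=8, slack=5)
Line 13: ['golden'] (min_width=6, slack=7)

Answer: |  one network|
|    pencil it|
|     standard|
| chapter fire|
|     mountain|
| system cloud|
|      so fast|
|       matrix|
|    algorithm|
|     language|
|       guitar|
|     calendar|
|       golden|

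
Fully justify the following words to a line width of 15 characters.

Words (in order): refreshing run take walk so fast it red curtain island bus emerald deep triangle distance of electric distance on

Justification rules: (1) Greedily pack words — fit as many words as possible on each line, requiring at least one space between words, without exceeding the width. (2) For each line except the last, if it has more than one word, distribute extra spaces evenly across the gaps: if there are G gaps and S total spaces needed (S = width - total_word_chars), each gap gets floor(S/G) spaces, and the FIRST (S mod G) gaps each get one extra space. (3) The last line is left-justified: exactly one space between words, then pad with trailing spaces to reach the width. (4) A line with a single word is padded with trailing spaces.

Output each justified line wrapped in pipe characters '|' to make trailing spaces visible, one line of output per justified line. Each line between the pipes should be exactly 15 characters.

Answer: |refreshing  run|
|take   walk  so|
|fast   it   red|
|curtain  island|
|bus     emerald|
|deep   triangle|
|distance     of|
|electric       |
|distance on    |

Derivation:
Line 1: ['refreshing', 'run'] (min_width=14, slack=1)
Line 2: ['take', 'walk', 'so'] (min_width=12, slack=3)
Line 3: ['fast', 'it', 'red'] (min_width=11, slack=4)
Line 4: ['curtain', 'island'] (min_width=14, slack=1)
Line 5: ['bus', 'emerald'] (min_width=11, slack=4)
Line 6: ['deep', 'triangle'] (min_width=13, slack=2)
Line 7: ['distance', 'of'] (min_width=11, slack=4)
Line 8: ['electric'] (min_width=8, slack=7)
Line 9: ['distance', 'on'] (min_width=11, slack=4)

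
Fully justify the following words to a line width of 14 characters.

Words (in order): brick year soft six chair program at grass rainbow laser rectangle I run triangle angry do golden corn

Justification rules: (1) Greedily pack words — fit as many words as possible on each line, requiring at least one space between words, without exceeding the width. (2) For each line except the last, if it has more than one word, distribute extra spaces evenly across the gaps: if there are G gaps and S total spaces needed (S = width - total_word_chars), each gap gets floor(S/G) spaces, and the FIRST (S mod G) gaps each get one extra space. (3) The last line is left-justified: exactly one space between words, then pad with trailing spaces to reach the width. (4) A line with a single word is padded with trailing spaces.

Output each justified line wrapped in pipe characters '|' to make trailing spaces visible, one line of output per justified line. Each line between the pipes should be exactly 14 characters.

Answer: |brick     year|
|soft six chair|
|program     at|
|grass  rainbow|
|laser         |
|rectangle    I|
|run   triangle|
|angry       do|
|golden corn   |

Derivation:
Line 1: ['brick', 'year'] (min_width=10, slack=4)
Line 2: ['soft', 'six', 'chair'] (min_width=14, slack=0)
Line 3: ['program', 'at'] (min_width=10, slack=4)
Line 4: ['grass', 'rainbow'] (min_width=13, slack=1)
Line 5: ['laser'] (min_width=5, slack=9)
Line 6: ['rectangle', 'I'] (min_width=11, slack=3)
Line 7: ['run', 'triangle'] (min_width=12, slack=2)
Line 8: ['angry', 'do'] (min_width=8, slack=6)
Line 9: ['golden', 'corn'] (min_width=11, slack=3)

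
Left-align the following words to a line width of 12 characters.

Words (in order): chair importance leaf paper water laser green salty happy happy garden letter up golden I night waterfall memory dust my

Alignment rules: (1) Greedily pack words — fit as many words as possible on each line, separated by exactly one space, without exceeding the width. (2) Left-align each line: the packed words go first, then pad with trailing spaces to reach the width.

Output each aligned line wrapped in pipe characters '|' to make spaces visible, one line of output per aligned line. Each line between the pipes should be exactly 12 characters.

Line 1: ['chair'] (min_width=5, slack=7)
Line 2: ['importance'] (min_width=10, slack=2)
Line 3: ['leaf', 'paper'] (min_width=10, slack=2)
Line 4: ['water', 'laser'] (min_width=11, slack=1)
Line 5: ['green', 'salty'] (min_width=11, slack=1)
Line 6: ['happy', 'happy'] (min_width=11, slack=1)
Line 7: ['garden'] (min_width=6, slack=6)
Line 8: ['letter', 'up'] (min_width=9, slack=3)
Line 9: ['golden', 'I'] (min_width=8, slack=4)
Line 10: ['night'] (min_width=5, slack=7)
Line 11: ['waterfall'] (min_width=9, slack=3)
Line 12: ['memory', 'dust'] (min_width=11, slack=1)
Line 13: ['my'] (min_width=2, slack=10)

Answer: |chair       |
|importance  |
|leaf paper  |
|water laser |
|green salty |
|happy happy |
|garden      |
|letter up   |
|golden I    |
|night       |
|waterfall   |
|memory dust |
|my          |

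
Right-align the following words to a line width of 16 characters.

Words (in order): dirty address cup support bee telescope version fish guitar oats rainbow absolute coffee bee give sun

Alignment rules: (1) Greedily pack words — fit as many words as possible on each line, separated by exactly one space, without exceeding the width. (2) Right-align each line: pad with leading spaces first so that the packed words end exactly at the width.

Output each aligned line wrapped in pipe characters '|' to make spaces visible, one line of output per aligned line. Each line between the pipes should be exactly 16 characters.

Answer: |   dirty address|
| cup support bee|
|       telescope|
|    version fish|
|     guitar oats|
|rainbow absolute|
| coffee bee give|
|             sun|

Derivation:
Line 1: ['dirty', 'address'] (min_width=13, slack=3)
Line 2: ['cup', 'support', 'bee'] (min_width=15, slack=1)
Line 3: ['telescope'] (min_width=9, slack=7)
Line 4: ['version', 'fish'] (min_width=12, slack=4)
Line 5: ['guitar', 'oats'] (min_width=11, slack=5)
Line 6: ['rainbow', 'absolute'] (min_width=16, slack=0)
Line 7: ['coffee', 'bee', 'give'] (min_width=15, slack=1)
Line 8: ['sun'] (min_width=3, slack=13)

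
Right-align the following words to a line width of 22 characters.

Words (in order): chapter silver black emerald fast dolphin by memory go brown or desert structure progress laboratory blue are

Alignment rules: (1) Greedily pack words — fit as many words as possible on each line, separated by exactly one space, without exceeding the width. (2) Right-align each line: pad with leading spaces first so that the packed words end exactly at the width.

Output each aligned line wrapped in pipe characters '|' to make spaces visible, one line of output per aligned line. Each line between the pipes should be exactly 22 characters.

Line 1: ['chapter', 'silver', 'black'] (min_width=20, slack=2)
Line 2: ['emerald', 'fast', 'dolphin'] (min_width=20, slack=2)
Line 3: ['by', 'memory', 'go', 'brown', 'or'] (min_width=21, slack=1)
Line 4: ['desert', 'structure'] (min_width=16, slack=6)
Line 5: ['progress', 'laboratory'] (min_width=19, slack=3)
Line 6: ['blue', 'are'] (min_width=8, slack=14)

Answer: |  chapter silver black|
|  emerald fast dolphin|
| by memory go brown or|
|      desert structure|
|   progress laboratory|
|              blue are|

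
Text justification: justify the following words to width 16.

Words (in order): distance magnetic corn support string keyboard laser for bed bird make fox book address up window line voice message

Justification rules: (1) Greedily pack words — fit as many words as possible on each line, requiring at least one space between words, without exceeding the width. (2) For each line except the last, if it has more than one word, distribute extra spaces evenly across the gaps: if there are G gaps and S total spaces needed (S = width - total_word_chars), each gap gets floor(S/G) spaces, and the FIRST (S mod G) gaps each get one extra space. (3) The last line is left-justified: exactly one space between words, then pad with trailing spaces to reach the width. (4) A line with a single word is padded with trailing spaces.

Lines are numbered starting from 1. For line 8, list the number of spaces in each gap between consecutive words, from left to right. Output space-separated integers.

Line 1: ['distance'] (min_width=8, slack=8)
Line 2: ['magnetic', 'corn'] (min_width=13, slack=3)
Line 3: ['support', 'string'] (min_width=14, slack=2)
Line 4: ['keyboard', 'laser'] (min_width=14, slack=2)
Line 5: ['for', 'bed', 'bird'] (min_width=12, slack=4)
Line 6: ['make', 'fox', 'book'] (min_width=13, slack=3)
Line 7: ['address', 'up'] (min_width=10, slack=6)
Line 8: ['window', 'line'] (min_width=11, slack=5)
Line 9: ['voice', 'message'] (min_width=13, slack=3)

Answer: 6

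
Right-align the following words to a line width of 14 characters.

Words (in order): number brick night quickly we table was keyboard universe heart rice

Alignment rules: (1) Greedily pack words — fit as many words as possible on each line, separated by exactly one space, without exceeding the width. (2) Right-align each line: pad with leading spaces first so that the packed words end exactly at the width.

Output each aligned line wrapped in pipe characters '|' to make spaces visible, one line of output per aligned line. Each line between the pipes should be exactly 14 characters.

Answer: |  number brick|
| night quickly|
|  we table was|
|      keyboard|
|universe heart|
|          rice|

Derivation:
Line 1: ['number', 'brick'] (min_width=12, slack=2)
Line 2: ['night', 'quickly'] (min_width=13, slack=1)
Line 3: ['we', 'table', 'was'] (min_width=12, slack=2)
Line 4: ['keyboard'] (min_width=8, slack=6)
Line 5: ['universe', 'heart'] (min_width=14, slack=0)
Line 6: ['rice'] (min_width=4, slack=10)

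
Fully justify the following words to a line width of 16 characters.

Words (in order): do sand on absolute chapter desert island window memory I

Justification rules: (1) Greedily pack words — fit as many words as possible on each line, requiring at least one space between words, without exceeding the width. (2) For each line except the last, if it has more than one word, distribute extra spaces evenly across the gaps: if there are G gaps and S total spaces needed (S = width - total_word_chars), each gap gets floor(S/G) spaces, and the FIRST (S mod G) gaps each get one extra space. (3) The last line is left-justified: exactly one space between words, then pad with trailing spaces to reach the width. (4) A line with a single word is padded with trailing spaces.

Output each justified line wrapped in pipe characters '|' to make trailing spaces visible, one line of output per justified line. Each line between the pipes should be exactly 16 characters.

Line 1: ['do', 'sand', 'on'] (min_width=10, slack=6)
Line 2: ['absolute', 'chapter'] (min_width=16, slack=0)
Line 3: ['desert', 'island'] (min_width=13, slack=3)
Line 4: ['window', 'memory', 'I'] (min_width=15, slack=1)

Answer: |do    sand    on|
|absolute chapter|
|desert    island|
|window memory I |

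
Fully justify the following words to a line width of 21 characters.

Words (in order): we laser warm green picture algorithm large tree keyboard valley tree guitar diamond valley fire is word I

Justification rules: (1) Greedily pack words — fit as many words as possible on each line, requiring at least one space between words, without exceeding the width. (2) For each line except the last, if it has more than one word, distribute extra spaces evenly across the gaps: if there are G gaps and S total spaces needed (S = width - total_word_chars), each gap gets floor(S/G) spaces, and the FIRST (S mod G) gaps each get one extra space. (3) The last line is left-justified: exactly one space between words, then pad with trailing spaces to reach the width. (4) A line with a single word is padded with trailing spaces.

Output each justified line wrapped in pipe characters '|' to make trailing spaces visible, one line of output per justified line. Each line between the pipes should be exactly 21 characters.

Answer: |we  laser  warm green|
|picture     algorithm|
|large  tree  keyboard|
|valley   tree  guitar|
|diamond  valley  fire|
|is word I            |

Derivation:
Line 1: ['we', 'laser', 'warm', 'green'] (min_width=19, slack=2)
Line 2: ['picture', 'algorithm'] (min_width=17, slack=4)
Line 3: ['large', 'tree', 'keyboard'] (min_width=19, slack=2)
Line 4: ['valley', 'tree', 'guitar'] (min_width=18, slack=3)
Line 5: ['diamond', 'valley', 'fire'] (min_width=19, slack=2)
Line 6: ['is', 'word', 'I'] (min_width=9, slack=12)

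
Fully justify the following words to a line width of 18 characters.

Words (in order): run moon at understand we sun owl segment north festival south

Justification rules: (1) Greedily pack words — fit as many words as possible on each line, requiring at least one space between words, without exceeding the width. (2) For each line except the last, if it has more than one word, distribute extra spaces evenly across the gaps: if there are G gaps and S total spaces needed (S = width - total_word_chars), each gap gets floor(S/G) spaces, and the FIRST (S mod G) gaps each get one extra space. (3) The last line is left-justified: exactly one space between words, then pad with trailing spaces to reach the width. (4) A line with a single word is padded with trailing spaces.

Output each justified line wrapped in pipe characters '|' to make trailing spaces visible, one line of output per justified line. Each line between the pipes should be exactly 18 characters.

Line 1: ['run', 'moon', 'at'] (min_width=11, slack=7)
Line 2: ['understand', 'we', 'sun'] (min_width=17, slack=1)
Line 3: ['owl', 'segment', 'north'] (min_width=17, slack=1)
Line 4: ['festival', 'south'] (min_width=14, slack=4)

Answer: |run     moon    at|
|understand  we sun|
|owl  segment north|
|festival south    |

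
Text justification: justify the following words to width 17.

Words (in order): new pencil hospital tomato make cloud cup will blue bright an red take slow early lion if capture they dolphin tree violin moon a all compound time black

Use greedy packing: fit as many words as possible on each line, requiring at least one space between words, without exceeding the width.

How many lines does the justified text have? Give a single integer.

Answer: 11

Derivation:
Line 1: ['new', 'pencil'] (min_width=10, slack=7)
Line 2: ['hospital', 'tomato'] (min_width=15, slack=2)
Line 3: ['make', 'cloud', 'cup'] (min_width=14, slack=3)
Line 4: ['will', 'blue', 'bright'] (min_width=16, slack=1)
Line 5: ['an', 'red', 'take', 'slow'] (min_width=16, slack=1)
Line 6: ['early', 'lion', 'if'] (min_width=13, slack=4)
Line 7: ['capture', 'they'] (min_width=12, slack=5)
Line 8: ['dolphin', 'tree'] (min_width=12, slack=5)
Line 9: ['violin', 'moon', 'a', 'all'] (min_width=17, slack=0)
Line 10: ['compound', 'time'] (min_width=13, slack=4)
Line 11: ['black'] (min_width=5, slack=12)
Total lines: 11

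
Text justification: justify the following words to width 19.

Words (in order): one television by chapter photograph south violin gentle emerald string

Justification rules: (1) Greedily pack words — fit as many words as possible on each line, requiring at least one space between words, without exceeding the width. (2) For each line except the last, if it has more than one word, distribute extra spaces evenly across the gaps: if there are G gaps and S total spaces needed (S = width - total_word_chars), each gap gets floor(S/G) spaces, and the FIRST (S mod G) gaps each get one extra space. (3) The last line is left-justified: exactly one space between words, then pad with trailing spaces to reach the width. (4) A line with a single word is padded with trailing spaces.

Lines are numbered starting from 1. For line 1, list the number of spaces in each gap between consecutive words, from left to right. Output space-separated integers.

Answer: 2 2

Derivation:
Line 1: ['one', 'television', 'by'] (min_width=17, slack=2)
Line 2: ['chapter', 'photograph'] (min_width=18, slack=1)
Line 3: ['south', 'violin', 'gentle'] (min_width=19, slack=0)
Line 4: ['emerald', 'string'] (min_width=14, slack=5)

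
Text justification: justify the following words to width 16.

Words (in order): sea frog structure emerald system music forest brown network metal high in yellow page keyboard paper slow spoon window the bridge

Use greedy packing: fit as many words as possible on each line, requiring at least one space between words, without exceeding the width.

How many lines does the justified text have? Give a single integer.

Answer: 11

Derivation:
Line 1: ['sea', 'frog'] (min_width=8, slack=8)
Line 2: ['structure'] (min_width=9, slack=7)
Line 3: ['emerald', 'system'] (min_width=14, slack=2)
Line 4: ['music', 'forest'] (min_width=12, slack=4)
Line 5: ['brown', 'network'] (min_width=13, slack=3)
Line 6: ['metal', 'high', 'in'] (min_width=13, slack=3)
Line 7: ['yellow', 'page'] (min_width=11, slack=5)
Line 8: ['keyboard', 'paper'] (min_width=14, slack=2)
Line 9: ['slow', 'spoon'] (min_width=10, slack=6)
Line 10: ['window', 'the'] (min_width=10, slack=6)
Line 11: ['bridge'] (min_width=6, slack=10)
Total lines: 11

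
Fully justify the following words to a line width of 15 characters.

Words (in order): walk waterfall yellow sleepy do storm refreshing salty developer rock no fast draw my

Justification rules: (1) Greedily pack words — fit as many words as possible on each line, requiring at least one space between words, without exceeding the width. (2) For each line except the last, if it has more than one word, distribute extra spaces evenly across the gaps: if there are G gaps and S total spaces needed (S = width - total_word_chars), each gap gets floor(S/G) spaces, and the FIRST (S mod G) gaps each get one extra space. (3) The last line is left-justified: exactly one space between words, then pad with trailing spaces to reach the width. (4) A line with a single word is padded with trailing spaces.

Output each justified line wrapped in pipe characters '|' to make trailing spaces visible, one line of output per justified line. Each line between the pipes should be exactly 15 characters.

Answer: |walk  waterfall|
|yellow   sleepy|
|do        storm|
|refreshing     |
|salty developer|
|rock   no  fast|
|draw my        |

Derivation:
Line 1: ['walk', 'waterfall'] (min_width=14, slack=1)
Line 2: ['yellow', 'sleepy'] (min_width=13, slack=2)
Line 3: ['do', 'storm'] (min_width=8, slack=7)
Line 4: ['refreshing'] (min_width=10, slack=5)
Line 5: ['salty', 'developer'] (min_width=15, slack=0)
Line 6: ['rock', 'no', 'fast'] (min_width=12, slack=3)
Line 7: ['draw', 'my'] (min_width=7, slack=8)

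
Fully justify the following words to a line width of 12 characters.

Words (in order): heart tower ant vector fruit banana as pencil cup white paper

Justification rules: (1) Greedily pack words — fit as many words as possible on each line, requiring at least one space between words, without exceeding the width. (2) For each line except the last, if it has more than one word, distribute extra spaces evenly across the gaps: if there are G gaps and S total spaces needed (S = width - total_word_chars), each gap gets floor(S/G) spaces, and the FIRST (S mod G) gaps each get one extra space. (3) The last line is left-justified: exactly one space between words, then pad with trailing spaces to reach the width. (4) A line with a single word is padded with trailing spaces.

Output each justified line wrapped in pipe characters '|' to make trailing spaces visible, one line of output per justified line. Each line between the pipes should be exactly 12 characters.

Line 1: ['heart', 'tower'] (min_width=11, slack=1)
Line 2: ['ant', 'vector'] (min_width=10, slack=2)
Line 3: ['fruit', 'banana'] (min_width=12, slack=0)
Line 4: ['as', 'pencil'] (min_width=9, slack=3)
Line 5: ['cup', 'white'] (min_width=9, slack=3)
Line 6: ['paper'] (min_width=5, slack=7)

Answer: |heart  tower|
|ant   vector|
|fruit banana|
|as    pencil|
|cup    white|
|paper       |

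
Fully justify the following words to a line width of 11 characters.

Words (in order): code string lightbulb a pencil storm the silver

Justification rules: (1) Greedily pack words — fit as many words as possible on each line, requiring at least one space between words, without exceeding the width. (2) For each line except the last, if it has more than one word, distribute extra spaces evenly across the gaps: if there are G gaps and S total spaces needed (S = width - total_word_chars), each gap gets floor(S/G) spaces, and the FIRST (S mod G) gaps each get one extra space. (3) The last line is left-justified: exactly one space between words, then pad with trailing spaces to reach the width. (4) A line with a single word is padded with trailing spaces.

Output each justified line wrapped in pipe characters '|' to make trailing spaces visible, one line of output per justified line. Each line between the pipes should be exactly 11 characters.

Answer: |code string|
|lightbulb a|
|pencil     |
|storm   the|
|silver     |

Derivation:
Line 1: ['code', 'string'] (min_width=11, slack=0)
Line 2: ['lightbulb', 'a'] (min_width=11, slack=0)
Line 3: ['pencil'] (min_width=6, slack=5)
Line 4: ['storm', 'the'] (min_width=9, slack=2)
Line 5: ['silver'] (min_width=6, slack=5)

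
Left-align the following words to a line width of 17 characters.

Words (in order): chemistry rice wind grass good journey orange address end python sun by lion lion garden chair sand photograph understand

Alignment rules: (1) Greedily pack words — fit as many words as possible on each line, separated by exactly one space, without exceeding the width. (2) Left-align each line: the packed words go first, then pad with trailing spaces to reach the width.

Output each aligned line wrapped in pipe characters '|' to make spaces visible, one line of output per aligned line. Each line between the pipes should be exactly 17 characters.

Answer: |chemistry rice   |
|wind grass good  |
|journey orange   |
|address end      |
|python sun by    |
|lion lion garden |
|chair sand       |
|photograph       |
|understand       |

Derivation:
Line 1: ['chemistry', 'rice'] (min_width=14, slack=3)
Line 2: ['wind', 'grass', 'good'] (min_width=15, slack=2)
Line 3: ['journey', 'orange'] (min_width=14, slack=3)
Line 4: ['address', 'end'] (min_width=11, slack=6)
Line 5: ['python', 'sun', 'by'] (min_width=13, slack=4)
Line 6: ['lion', 'lion', 'garden'] (min_width=16, slack=1)
Line 7: ['chair', 'sand'] (min_width=10, slack=7)
Line 8: ['photograph'] (min_width=10, slack=7)
Line 9: ['understand'] (min_width=10, slack=7)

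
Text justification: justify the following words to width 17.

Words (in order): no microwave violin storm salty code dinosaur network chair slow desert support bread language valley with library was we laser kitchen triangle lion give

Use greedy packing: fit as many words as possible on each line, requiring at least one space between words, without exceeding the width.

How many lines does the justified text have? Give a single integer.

Line 1: ['no', 'microwave'] (min_width=12, slack=5)
Line 2: ['violin', 'storm'] (min_width=12, slack=5)
Line 3: ['salty', 'code'] (min_width=10, slack=7)
Line 4: ['dinosaur', 'network'] (min_width=16, slack=1)
Line 5: ['chair', 'slow', 'desert'] (min_width=17, slack=0)
Line 6: ['support', 'bread'] (min_width=13, slack=4)
Line 7: ['language', 'valley'] (min_width=15, slack=2)
Line 8: ['with', 'library', 'was'] (min_width=16, slack=1)
Line 9: ['we', 'laser', 'kitchen'] (min_width=16, slack=1)
Line 10: ['triangle', 'lion'] (min_width=13, slack=4)
Line 11: ['give'] (min_width=4, slack=13)
Total lines: 11

Answer: 11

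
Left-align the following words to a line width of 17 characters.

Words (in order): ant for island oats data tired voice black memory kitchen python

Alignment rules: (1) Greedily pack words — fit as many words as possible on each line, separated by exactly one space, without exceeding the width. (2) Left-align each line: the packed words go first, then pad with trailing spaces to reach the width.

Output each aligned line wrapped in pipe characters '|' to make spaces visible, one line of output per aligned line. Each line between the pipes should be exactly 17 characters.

Line 1: ['ant', 'for', 'island'] (min_width=14, slack=3)
Line 2: ['oats', 'data', 'tired'] (min_width=15, slack=2)
Line 3: ['voice', 'black'] (min_width=11, slack=6)
Line 4: ['memory', 'kitchen'] (min_width=14, slack=3)
Line 5: ['python'] (min_width=6, slack=11)

Answer: |ant for island   |
|oats data tired  |
|voice black      |
|memory kitchen   |
|python           |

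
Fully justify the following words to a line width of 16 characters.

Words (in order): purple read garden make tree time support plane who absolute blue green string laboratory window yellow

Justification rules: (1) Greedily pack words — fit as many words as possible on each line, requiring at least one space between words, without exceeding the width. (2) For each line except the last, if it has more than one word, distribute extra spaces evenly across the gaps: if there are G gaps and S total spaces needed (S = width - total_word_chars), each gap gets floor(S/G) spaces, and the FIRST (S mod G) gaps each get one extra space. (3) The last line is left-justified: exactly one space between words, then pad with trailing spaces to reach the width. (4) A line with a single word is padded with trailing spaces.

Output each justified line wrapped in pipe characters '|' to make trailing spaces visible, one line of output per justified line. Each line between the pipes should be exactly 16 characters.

Answer: |purple      read|
|garden make tree|
|time     support|
|plane        who|
|absolute    blue|
|green     string|
|laboratory      |
|window yellow   |

Derivation:
Line 1: ['purple', 'read'] (min_width=11, slack=5)
Line 2: ['garden', 'make', 'tree'] (min_width=16, slack=0)
Line 3: ['time', 'support'] (min_width=12, slack=4)
Line 4: ['plane', 'who'] (min_width=9, slack=7)
Line 5: ['absolute', 'blue'] (min_width=13, slack=3)
Line 6: ['green', 'string'] (min_width=12, slack=4)
Line 7: ['laboratory'] (min_width=10, slack=6)
Line 8: ['window', 'yellow'] (min_width=13, slack=3)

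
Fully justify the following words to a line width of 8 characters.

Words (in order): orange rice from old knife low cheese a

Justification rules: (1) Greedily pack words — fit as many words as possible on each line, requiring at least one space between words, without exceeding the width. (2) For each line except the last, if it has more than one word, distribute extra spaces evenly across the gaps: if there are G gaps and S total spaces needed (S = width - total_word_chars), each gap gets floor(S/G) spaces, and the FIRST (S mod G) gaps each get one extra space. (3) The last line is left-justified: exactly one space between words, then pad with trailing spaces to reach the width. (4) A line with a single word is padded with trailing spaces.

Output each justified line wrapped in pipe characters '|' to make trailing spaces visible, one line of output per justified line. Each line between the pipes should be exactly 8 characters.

Answer: |orange  |
|rice    |
|from old|
|knife   |
|low     |
|cheese a|

Derivation:
Line 1: ['orange'] (min_width=6, slack=2)
Line 2: ['rice'] (min_width=4, slack=4)
Line 3: ['from', 'old'] (min_width=8, slack=0)
Line 4: ['knife'] (min_width=5, slack=3)
Line 5: ['low'] (min_width=3, slack=5)
Line 6: ['cheese', 'a'] (min_width=8, slack=0)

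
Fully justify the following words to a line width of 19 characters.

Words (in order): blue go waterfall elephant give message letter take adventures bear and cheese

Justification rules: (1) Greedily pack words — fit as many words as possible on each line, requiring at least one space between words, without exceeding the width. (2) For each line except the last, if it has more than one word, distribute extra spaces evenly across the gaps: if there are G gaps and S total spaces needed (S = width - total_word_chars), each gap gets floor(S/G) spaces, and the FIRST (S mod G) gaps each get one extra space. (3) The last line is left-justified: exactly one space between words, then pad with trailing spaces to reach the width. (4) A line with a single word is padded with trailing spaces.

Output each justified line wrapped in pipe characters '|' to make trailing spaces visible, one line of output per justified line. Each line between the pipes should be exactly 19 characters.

Line 1: ['blue', 'go', 'waterfall'] (min_width=17, slack=2)
Line 2: ['elephant', 'give'] (min_width=13, slack=6)
Line 3: ['message', 'letter', 'take'] (min_width=19, slack=0)
Line 4: ['adventures', 'bear', 'and'] (min_width=19, slack=0)
Line 5: ['cheese'] (min_width=6, slack=13)

Answer: |blue  go  waterfall|
|elephant       give|
|message letter take|
|adventures bear and|
|cheese             |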